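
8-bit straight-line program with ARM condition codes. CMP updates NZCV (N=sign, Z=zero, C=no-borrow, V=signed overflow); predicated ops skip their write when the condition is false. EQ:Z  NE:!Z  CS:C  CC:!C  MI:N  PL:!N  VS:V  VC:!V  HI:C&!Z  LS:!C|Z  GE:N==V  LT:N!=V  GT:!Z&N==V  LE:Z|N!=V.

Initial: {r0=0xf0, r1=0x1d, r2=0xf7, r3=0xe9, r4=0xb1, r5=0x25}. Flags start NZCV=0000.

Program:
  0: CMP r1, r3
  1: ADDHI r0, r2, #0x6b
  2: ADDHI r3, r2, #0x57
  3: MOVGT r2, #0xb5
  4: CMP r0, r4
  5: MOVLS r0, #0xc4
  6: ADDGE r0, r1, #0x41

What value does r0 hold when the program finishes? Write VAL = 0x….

VAL = 0x5e

0: ✓ CMP  NZCV=0000
1: · ADDHI
2: · ADDHI
3: ✓ MOVGT  r2←0xb5
4: ✓ CMP  NZCV=0010
5: · MOVLS
6: ✓ ADDGE  r0←0x5e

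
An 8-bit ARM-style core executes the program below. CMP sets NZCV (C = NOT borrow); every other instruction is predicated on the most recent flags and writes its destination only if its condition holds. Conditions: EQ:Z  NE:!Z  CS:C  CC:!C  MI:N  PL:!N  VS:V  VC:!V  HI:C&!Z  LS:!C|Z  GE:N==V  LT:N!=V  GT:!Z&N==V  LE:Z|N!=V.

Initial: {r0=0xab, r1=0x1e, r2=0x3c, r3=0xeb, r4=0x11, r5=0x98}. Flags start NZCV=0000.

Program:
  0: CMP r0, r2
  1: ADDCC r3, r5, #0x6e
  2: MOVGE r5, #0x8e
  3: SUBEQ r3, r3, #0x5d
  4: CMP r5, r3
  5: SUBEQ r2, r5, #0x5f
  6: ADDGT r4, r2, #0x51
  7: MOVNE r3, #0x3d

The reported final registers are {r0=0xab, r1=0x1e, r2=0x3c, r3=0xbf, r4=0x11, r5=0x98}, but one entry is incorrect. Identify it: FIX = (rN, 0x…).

FIX = (r3, 0x3d)

[0] flags=0011 → (cmp)
[1] flags=0011 CC?F → skip
[2] flags=0011 GE?F → skip
[3] flags=0011 EQ?F → skip
[4] flags=1000 → (cmp)
[5] flags=1000 EQ?F → skip
[6] flags=1000 GT?F → skip
[7] flags=1000 NE?T → r3=0x3d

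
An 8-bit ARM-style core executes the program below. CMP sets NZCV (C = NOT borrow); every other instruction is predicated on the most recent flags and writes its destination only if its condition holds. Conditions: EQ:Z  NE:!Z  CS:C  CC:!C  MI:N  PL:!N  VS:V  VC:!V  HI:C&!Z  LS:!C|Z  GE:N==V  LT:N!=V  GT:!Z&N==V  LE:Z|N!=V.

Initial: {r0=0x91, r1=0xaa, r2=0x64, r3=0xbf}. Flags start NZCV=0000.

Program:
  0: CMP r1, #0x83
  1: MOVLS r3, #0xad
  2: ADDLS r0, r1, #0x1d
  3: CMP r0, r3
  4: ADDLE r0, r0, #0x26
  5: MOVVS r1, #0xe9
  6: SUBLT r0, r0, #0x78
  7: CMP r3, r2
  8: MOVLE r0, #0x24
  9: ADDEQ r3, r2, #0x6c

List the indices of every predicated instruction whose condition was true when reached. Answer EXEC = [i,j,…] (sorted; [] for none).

EXEC = [4,6,8]

0: ✓ CMP  NZCV=0010
1: · MOVLS
2: · ADDLS
3: ✓ CMP  NZCV=1000
4: ✓ ADDLE  r0←0xb7
5: · MOVVS
6: ✓ SUBLT  r0←0x3f
7: ✓ CMP  NZCV=0011
8: ✓ MOVLE  r0←0x24
9: · ADDEQ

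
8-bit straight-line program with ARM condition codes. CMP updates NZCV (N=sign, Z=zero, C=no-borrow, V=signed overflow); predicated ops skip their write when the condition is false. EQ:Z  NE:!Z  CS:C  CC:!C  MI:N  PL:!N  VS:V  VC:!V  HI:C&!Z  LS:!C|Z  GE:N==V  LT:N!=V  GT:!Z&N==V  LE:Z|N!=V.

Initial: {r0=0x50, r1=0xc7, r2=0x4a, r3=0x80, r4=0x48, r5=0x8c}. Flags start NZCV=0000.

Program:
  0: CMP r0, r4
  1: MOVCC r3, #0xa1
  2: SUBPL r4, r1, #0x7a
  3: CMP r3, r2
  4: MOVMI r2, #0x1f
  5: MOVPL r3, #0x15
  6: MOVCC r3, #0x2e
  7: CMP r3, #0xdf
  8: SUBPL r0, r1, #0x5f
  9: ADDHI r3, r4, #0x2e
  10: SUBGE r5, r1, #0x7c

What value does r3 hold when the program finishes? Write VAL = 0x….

[0] flags=0010 → (cmp)
[1] flags=0010 CC?F → skip
[2] flags=0010 PL?T → r4=0x4d
[3] flags=0011 → (cmp)
[4] flags=0011 MI?F → skip
[5] flags=0011 PL?T → r3=0x15
[6] flags=0011 CC?F → skip
[7] flags=0000 → (cmp)
[8] flags=0000 PL?T → r0=0x68
[9] flags=0000 HI?F → skip
[10] flags=0000 GE?T → r5=0x4b

VAL = 0x15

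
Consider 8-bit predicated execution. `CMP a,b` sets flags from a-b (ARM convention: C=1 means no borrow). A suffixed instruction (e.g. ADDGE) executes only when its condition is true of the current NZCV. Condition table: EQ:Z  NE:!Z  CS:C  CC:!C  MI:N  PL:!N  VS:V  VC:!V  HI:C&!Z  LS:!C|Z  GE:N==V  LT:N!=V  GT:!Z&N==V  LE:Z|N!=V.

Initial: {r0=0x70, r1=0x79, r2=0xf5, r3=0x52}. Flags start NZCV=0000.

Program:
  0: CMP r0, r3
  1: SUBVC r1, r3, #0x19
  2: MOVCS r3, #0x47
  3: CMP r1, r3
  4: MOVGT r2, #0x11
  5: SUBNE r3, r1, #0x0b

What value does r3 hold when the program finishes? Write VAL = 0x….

VAL = 0x2e

0: ✓ CMP  NZCV=0010
1: ✓ SUBVC  r1←0x39
2: ✓ MOVCS  r3←0x47
3: ✓ CMP  NZCV=1000
4: · MOVGT
5: ✓ SUBNE  r3←0x2e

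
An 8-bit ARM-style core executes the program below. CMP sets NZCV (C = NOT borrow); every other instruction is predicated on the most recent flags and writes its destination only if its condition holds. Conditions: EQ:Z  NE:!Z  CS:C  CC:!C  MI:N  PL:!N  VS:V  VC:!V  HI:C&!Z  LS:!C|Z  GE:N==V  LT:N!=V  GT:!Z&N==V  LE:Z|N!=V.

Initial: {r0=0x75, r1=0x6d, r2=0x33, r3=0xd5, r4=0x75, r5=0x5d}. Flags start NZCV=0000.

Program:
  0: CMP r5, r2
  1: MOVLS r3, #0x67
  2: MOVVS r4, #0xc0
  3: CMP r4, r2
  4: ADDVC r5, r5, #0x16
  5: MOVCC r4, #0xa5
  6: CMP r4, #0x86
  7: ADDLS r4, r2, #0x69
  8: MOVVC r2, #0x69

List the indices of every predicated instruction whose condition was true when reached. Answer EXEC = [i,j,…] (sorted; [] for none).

[0] flags=0010 → (cmp)
[1] flags=0010 LS?F → skip
[2] flags=0010 VS?F → skip
[3] flags=0010 → (cmp)
[4] flags=0010 VC?T → r5=0x73
[5] flags=0010 CC?F → skip
[6] flags=1001 → (cmp)
[7] flags=1001 LS?T → r4=0x9c
[8] flags=1001 VC?F → skip

EXEC = [4,7]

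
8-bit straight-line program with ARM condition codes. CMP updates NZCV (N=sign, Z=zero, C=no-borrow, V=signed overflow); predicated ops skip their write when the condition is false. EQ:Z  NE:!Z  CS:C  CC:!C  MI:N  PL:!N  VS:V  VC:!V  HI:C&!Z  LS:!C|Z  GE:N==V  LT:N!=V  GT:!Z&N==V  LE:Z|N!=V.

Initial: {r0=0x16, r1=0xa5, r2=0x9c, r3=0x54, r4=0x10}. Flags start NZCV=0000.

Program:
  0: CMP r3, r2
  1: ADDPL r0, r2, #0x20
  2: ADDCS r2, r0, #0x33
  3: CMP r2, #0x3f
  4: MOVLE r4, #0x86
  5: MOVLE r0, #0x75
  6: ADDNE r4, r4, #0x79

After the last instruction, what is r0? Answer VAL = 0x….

VAL = 0x75

0: ✓ CMP  NZCV=1001
1: · ADDPL
2: · ADDCS
3: ✓ CMP  NZCV=0011
4: ✓ MOVLE  r4←0x86
5: ✓ MOVLE  r0←0x75
6: ✓ ADDNE  r4←0xff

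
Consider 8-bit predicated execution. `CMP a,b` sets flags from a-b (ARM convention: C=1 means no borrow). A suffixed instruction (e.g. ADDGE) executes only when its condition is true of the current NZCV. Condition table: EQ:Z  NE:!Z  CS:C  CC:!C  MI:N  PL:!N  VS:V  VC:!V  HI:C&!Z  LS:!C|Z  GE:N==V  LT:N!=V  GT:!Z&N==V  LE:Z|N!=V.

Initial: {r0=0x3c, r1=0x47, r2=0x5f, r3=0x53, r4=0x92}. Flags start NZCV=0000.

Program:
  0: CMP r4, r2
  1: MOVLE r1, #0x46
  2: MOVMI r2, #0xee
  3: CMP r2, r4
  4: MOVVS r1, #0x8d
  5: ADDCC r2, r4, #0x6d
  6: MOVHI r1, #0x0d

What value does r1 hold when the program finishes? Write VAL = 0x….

[0] flags=0011 → (cmp)
[1] flags=0011 LE?T → r1=0x46
[2] flags=0011 MI?F → skip
[3] flags=1001 → (cmp)
[4] flags=1001 VS?T → r1=0x8d
[5] flags=1001 CC?T → r2=0xff
[6] flags=1001 HI?F → skip

VAL = 0x8d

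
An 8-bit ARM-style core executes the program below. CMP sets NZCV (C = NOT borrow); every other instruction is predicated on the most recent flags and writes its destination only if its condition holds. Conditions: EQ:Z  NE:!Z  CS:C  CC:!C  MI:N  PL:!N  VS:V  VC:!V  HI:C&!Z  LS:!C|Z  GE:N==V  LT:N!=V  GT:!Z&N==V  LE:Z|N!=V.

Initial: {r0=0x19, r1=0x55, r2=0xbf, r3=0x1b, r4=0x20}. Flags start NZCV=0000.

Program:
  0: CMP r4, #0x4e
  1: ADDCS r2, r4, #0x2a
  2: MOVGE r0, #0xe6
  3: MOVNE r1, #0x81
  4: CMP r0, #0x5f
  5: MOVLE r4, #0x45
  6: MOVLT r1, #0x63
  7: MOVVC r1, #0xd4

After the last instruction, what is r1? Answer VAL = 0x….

VAL = 0xd4

0: ✓ CMP  NZCV=1000
1: · ADDCS
2: · MOVGE
3: ✓ MOVNE  r1←0x81
4: ✓ CMP  NZCV=1000
5: ✓ MOVLE  r4←0x45
6: ✓ MOVLT  r1←0x63
7: ✓ MOVVC  r1←0xd4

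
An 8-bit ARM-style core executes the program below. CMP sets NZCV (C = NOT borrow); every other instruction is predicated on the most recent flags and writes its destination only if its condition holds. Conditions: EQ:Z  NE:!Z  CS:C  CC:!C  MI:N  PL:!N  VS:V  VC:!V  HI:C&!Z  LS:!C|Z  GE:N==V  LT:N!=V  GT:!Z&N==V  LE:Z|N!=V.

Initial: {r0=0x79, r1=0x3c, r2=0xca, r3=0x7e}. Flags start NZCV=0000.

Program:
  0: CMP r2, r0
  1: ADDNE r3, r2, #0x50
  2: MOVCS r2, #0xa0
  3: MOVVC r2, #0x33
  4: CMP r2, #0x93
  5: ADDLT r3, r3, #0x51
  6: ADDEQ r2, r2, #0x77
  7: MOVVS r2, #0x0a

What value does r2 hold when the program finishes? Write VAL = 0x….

[0] flags=0011 → (cmp)
[1] flags=0011 NE?T → r3=0x1a
[2] flags=0011 CS?T → r2=0xa0
[3] flags=0011 VC?F → skip
[4] flags=0010 → (cmp)
[5] flags=0010 LT?F → skip
[6] flags=0010 EQ?F → skip
[7] flags=0010 VS?F → skip

VAL = 0xa0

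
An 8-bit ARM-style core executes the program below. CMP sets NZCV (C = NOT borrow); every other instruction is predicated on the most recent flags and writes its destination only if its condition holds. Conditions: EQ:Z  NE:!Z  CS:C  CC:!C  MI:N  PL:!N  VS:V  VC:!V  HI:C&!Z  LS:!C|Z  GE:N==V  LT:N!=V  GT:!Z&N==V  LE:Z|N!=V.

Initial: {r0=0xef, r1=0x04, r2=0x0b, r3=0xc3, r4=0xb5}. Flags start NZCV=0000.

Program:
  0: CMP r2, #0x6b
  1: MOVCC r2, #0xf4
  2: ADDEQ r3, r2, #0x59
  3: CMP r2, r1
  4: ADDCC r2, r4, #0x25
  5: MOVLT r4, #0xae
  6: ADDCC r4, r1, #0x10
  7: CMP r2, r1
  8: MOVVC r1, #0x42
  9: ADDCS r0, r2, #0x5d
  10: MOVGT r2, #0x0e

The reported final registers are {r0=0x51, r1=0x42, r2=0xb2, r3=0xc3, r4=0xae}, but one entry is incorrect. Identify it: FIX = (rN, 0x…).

FIX = (r2, 0xf4)

[0] flags=1000 → (cmp)
[1] flags=1000 CC?T → r2=0xf4
[2] flags=1000 EQ?F → skip
[3] flags=1010 → (cmp)
[4] flags=1010 CC?F → skip
[5] flags=1010 LT?T → r4=0xae
[6] flags=1010 CC?F → skip
[7] flags=1010 → (cmp)
[8] flags=1010 VC?T → r1=0x42
[9] flags=1010 CS?T → r0=0x51
[10] flags=1010 GT?F → skip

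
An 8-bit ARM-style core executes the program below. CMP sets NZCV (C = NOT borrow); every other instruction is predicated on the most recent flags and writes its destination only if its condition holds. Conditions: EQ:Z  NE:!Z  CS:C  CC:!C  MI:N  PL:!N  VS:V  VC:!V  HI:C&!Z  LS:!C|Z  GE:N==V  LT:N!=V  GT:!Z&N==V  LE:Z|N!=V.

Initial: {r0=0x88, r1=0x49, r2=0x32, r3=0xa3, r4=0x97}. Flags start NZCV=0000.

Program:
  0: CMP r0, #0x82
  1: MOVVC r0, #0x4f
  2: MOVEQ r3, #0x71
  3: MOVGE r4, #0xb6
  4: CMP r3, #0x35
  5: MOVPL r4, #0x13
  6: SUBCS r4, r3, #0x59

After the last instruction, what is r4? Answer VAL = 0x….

0: ✓ CMP  NZCV=0010
1: ✓ MOVVC  r0←0x4f
2: · MOVEQ
3: ✓ MOVGE  r4←0xb6
4: ✓ CMP  NZCV=0011
5: ✓ MOVPL  r4←0x13
6: ✓ SUBCS  r4←0x4a

VAL = 0x4a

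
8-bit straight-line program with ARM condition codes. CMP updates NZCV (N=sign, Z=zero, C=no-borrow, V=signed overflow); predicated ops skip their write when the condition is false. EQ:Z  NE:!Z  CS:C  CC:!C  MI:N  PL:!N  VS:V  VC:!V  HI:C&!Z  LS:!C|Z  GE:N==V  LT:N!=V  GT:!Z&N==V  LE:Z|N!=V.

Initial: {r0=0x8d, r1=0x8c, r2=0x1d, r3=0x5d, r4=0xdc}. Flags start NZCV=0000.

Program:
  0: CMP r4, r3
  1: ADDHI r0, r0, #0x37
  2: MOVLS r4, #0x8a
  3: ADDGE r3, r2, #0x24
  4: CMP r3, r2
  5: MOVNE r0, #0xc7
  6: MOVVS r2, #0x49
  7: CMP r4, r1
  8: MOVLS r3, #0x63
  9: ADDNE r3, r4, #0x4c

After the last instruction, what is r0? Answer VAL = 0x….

0: ✓ CMP  NZCV=0011
1: ✓ ADDHI  r0←0xc4
2: · MOVLS
3: · ADDGE
4: ✓ CMP  NZCV=0010
5: ✓ MOVNE  r0←0xc7
6: · MOVVS
7: ✓ CMP  NZCV=0010
8: · MOVLS
9: ✓ ADDNE  r3←0x28

VAL = 0xc7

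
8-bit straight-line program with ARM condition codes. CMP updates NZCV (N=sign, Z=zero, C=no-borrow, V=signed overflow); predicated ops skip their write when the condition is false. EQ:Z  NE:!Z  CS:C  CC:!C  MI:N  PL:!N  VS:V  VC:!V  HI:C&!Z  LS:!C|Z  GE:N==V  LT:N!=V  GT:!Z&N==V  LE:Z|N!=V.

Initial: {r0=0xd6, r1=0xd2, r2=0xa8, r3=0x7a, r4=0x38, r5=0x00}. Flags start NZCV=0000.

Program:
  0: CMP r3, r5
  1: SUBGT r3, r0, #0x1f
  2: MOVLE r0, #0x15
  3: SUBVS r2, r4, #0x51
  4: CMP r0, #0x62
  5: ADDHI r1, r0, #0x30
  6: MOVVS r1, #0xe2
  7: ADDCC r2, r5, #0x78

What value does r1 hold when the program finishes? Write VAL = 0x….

0: ✓ CMP  NZCV=0010
1: ✓ SUBGT  r3←0xb7
2: · MOVLE
3: · SUBVS
4: ✓ CMP  NZCV=0011
5: ✓ ADDHI  r1←0x06
6: ✓ MOVVS  r1←0xe2
7: · ADDCC

VAL = 0xe2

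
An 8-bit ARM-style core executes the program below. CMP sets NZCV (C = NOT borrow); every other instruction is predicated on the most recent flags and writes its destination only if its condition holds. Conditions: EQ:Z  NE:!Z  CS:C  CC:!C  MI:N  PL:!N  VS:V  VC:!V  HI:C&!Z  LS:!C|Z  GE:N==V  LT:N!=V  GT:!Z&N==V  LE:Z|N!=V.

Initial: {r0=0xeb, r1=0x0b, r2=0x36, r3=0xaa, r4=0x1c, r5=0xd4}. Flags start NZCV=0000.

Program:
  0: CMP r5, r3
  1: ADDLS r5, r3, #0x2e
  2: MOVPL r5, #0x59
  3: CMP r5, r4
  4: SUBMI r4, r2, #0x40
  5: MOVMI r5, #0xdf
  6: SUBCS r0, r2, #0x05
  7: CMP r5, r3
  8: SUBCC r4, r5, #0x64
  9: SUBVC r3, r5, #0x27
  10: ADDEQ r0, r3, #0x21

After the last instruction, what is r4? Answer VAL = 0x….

VAL = 0xf5

[0] flags=0010 → (cmp)
[1] flags=0010 LS?F → skip
[2] flags=0010 PL?T → r5=0x59
[3] flags=0010 → (cmp)
[4] flags=0010 MI?F → skip
[5] flags=0010 MI?F → skip
[6] flags=0010 CS?T → r0=0x31
[7] flags=1001 → (cmp)
[8] flags=1001 CC?T → r4=0xf5
[9] flags=1001 VC?F → skip
[10] flags=1001 EQ?F → skip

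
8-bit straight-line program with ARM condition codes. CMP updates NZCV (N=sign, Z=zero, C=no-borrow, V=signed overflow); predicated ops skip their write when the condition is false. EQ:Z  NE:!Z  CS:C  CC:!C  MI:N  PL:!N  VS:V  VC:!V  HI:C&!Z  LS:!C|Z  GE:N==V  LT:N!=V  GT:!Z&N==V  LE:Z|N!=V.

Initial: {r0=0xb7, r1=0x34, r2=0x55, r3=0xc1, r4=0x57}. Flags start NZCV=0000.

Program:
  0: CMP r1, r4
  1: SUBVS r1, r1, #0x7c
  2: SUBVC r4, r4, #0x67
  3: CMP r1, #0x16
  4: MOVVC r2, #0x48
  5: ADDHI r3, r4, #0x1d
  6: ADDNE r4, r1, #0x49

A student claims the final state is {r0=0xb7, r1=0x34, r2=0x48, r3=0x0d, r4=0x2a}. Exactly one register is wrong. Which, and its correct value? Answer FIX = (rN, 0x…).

FIX = (r4, 0x7d)

[0] flags=1000 → (cmp)
[1] flags=1000 VS?F → skip
[2] flags=1000 VC?T → r4=0xf0
[3] flags=0010 → (cmp)
[4] flags=0010 VC?T → r2=0x48
[5] flags=0010 HI?T → r3=0x0d
[6] flags=0010 NE?T → r4=0x7d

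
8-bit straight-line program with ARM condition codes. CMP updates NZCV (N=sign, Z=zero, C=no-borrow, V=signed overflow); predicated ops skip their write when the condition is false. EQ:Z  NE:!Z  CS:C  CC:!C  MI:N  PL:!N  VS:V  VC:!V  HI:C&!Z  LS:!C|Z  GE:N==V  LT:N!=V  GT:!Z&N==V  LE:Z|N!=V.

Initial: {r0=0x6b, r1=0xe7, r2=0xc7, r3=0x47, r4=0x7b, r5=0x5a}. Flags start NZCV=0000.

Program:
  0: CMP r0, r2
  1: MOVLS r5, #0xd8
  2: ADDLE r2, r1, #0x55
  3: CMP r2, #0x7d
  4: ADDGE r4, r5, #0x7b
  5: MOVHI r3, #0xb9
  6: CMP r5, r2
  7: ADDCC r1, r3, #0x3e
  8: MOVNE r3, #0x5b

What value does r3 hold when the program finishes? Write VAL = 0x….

[0] flags=1001 → (cmp)
[1] flags=1001 LS?T → r5=0xd8
[2] flags=1001 LE?F → skip
[3] flags=0011 → (cmp)
[4] flags=0011 GE?F → skip
[5] flags=0011 HI?T → r3=0xb9
[6] flags=0010 → (cmp)
[7] flags=0010 CC?F → skip
[8] flags=0010 NE?T → r3=0x5b

VAL = 0x5b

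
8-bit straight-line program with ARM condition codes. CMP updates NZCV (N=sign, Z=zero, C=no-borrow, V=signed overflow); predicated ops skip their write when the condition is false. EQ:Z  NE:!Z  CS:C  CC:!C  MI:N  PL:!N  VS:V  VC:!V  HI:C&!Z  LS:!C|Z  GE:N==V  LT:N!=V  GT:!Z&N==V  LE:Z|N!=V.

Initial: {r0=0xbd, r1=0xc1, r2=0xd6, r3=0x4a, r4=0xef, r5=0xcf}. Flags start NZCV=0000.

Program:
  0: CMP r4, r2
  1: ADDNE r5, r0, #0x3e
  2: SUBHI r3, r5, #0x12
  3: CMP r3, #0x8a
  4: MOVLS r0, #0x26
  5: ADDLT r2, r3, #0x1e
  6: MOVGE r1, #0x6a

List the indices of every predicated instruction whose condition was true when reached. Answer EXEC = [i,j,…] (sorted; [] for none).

0: ✓ CMP  NZCV=0010
1: ✓ ADDNE  r5←0xfb
2: ✓ SUBHI  r3←0xe9
3: ✓ CMP  NZCV=0010
4: · MOVLS
5: · ADDLT
6: ✓ MOVGE  r1←0x6a

EXEC = [1,2,6]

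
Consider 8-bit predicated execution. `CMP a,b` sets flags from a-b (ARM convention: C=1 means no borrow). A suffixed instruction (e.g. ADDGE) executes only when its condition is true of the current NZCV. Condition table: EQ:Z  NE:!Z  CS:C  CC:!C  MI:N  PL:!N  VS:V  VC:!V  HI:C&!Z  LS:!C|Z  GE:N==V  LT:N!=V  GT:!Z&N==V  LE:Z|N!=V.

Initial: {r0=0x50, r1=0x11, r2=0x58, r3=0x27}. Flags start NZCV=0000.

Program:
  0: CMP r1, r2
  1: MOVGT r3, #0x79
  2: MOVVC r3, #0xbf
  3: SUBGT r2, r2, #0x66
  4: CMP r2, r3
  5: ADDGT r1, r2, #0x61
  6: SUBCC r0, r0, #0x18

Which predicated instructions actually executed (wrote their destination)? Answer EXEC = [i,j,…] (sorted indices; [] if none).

0: ✓ CMP  NZCV=1000
1: · MOVGT
2: ✓ MOVVC  r3←0xbf
3: · SUBGT
4: ✓ CMP  NZCV=1001
5: ✓ ADDGT  r1←0xb9
6: ✓ SUBCC  r0←0x38

EXEC = [2,5,6]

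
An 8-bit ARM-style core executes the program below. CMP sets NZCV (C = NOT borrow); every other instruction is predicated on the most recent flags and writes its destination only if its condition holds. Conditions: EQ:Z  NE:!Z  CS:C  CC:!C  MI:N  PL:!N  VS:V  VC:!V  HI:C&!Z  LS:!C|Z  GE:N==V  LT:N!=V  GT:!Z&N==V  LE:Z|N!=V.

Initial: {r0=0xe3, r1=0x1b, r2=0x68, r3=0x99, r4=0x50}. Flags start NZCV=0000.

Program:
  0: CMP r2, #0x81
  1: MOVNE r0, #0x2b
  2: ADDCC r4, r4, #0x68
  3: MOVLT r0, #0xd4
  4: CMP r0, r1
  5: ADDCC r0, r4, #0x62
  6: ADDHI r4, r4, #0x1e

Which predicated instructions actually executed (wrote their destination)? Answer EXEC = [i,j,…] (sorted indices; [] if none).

EXEC = [1,2,6]

[0] flags=1001 → (cmp)
[1] flags=1001 NE?T → r0=0x2b
[2] flags=1001 CC?T → r4=0xb8
[3] flags=1001 LT?F → skip
[4] flags=0010 → (cmp)
[5] flags=0010 CC?F → skip
[6] flags=0010 HI?T → r4=0xd6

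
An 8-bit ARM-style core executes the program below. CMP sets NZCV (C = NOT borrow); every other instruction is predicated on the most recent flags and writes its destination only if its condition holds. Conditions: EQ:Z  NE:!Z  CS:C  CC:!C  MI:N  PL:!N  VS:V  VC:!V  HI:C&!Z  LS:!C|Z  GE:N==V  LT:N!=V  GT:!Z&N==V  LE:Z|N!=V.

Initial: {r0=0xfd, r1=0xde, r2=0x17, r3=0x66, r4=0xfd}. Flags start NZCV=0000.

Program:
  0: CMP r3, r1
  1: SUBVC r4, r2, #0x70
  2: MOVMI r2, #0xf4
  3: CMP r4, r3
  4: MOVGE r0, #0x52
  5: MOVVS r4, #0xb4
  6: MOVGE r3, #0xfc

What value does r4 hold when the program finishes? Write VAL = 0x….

0: ✓ CMP  NZCV=1001
1: · SUBVC
2: ✓ MOVMI  r2←0xf4
3: ✓ CMP  NZCV=1010
4: · MOVGE
5: · MOVVS
6: · MOVGE

VAL = 0xfd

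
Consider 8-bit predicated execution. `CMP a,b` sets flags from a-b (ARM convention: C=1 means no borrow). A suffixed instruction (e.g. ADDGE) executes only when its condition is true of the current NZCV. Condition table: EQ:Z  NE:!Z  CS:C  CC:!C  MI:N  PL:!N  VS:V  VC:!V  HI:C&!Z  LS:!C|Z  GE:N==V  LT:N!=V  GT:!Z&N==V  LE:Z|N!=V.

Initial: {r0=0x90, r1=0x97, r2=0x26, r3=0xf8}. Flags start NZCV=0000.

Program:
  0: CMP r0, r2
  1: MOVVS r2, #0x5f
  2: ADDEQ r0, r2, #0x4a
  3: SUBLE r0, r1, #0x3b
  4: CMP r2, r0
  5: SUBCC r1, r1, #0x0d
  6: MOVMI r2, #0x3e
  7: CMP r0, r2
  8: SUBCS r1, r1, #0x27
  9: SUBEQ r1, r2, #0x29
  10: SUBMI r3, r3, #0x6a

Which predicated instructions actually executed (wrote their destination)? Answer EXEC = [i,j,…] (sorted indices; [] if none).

EXEC = [1,3,10]

0: ✓ CMP  NZCV=0011
1: ✓ MOVVS  r2←0x5f
2: · ADDEQ
3: ✓ SUBLE  r0←0x5c
4: ✓ CMP  NZCV=0010
5: · SUBCC
6: · MOVMI
7: ✓ CMP  NZCV=1000
8: · SUBCS
9: · SUBEQ
10: ✓ SUBMI  r3←0x8e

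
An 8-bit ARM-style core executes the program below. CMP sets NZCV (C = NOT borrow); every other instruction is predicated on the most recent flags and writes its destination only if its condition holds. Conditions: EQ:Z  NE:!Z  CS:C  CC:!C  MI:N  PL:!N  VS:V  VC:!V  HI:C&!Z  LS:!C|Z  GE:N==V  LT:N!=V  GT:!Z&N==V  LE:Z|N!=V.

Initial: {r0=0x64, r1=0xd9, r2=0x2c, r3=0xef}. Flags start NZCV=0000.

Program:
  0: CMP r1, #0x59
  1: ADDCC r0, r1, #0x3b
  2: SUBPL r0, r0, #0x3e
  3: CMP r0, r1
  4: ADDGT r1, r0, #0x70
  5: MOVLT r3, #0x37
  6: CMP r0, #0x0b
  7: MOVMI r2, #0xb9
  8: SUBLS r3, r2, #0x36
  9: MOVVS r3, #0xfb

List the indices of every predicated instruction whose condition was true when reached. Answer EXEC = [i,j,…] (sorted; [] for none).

[0] flags=1010 → (cmp)
[1] flags=1010 CC?F → skip
[2] flags=1010 PL?F → skip
[3] flags=1001 → (cmp)
[4] flags=1001 GT?T → r1=0xd4
[5] flags=1001 LT?F → skip
[6] flags=0010 → (cmp)
[7] flags=0010 MI?F → skip
[8] flags=0010 LS?F → skip
[9] flags=0010 VS?F → skip

EXEC = [4]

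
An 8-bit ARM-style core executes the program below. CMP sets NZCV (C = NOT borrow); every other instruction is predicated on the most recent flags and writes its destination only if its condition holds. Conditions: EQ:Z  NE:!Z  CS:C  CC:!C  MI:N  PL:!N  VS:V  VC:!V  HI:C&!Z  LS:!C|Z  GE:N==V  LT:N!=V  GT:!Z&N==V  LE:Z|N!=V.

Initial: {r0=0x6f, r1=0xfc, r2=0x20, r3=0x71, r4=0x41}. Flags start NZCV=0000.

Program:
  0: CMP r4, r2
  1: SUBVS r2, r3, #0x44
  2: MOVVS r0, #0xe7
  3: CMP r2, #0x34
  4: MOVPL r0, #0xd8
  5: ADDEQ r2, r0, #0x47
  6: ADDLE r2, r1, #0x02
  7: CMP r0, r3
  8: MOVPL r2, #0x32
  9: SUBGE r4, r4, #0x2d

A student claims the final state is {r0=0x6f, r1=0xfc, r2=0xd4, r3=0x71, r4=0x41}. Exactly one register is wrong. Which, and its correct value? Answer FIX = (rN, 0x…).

0: ✓ CMP  NZCV=0010
1: · SUBVS
2: · MOVVS
3: ✓ CMP  NZCV=1000
4: · MOVPL
5: · ADDEQ
6: ✓ ADDLE  r2←0xfe
7: ✓ CMP  NZCV=1000
8: · MOVPL
9: · SUBGE

FIX = (r2, 0xfe)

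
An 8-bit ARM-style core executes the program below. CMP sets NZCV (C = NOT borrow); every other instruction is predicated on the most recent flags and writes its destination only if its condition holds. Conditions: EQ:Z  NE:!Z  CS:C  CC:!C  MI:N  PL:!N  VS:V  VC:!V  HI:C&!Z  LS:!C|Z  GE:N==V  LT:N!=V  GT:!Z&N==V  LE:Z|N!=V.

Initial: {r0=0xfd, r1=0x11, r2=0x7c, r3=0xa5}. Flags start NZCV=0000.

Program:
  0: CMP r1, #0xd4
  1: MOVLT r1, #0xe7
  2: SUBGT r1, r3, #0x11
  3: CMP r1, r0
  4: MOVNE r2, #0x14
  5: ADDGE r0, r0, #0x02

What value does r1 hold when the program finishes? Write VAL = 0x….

VAL = 0x94

0: ✓ CMP  NZCV=0000
1: · MOVLT
2: ✓ SUBGT  r1←0x94
3: ✓ CMP  NZCV=1000
4: ✓ MOVNE  r2←0x14
5: · ADDGE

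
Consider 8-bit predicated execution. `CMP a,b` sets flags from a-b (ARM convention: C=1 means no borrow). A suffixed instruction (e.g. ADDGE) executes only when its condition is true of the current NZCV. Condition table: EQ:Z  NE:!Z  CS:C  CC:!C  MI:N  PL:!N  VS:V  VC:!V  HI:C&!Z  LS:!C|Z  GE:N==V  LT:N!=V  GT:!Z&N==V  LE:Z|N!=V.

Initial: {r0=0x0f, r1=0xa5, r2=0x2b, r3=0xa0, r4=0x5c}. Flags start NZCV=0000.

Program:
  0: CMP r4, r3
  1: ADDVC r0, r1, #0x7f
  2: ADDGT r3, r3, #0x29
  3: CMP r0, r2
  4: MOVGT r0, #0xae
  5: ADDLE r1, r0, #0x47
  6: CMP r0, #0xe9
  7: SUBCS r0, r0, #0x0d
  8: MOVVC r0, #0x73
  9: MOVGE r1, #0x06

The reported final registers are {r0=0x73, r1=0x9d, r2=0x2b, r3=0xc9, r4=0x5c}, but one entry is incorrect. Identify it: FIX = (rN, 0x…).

FIX = (r1, 0x06)

[0] flags=1001 → (cmp)
[1] flags=1001 VC?F → skip
[2] flags=1001 GT?T → r3=0xc9
[3] flags=1000 → (cmp)
[4] flags=1000 GT?F → skip
[5] flags=1000 LE?T → r1=0x56
[6] flags=0000 → (cmp)
[7] flags=0000 CS?F → skip
[8] flags=0000 VC?T → r0=0x73
[9] flags=0000 GE?T → r1=0x06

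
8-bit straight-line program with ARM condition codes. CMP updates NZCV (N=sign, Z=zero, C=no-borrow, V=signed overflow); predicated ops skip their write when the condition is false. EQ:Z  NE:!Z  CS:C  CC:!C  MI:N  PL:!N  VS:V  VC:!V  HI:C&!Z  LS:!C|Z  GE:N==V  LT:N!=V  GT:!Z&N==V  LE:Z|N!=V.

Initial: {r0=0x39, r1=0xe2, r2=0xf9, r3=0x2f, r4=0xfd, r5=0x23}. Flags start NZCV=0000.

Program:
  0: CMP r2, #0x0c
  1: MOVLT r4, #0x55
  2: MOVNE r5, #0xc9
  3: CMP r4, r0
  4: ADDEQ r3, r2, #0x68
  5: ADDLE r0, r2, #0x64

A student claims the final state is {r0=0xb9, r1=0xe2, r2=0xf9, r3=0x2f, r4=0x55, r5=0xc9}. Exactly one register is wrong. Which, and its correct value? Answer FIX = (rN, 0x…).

FIX = (r0, 0x39)

0: ✓ CMP  NZCV=1010
1: ✓ MOVLT  r4←0x55
2: ✓ MOVNE  r5←0xc9
3: ✓ CMP  NZCV=0010
4: · ADDEQ
5: · ADDLE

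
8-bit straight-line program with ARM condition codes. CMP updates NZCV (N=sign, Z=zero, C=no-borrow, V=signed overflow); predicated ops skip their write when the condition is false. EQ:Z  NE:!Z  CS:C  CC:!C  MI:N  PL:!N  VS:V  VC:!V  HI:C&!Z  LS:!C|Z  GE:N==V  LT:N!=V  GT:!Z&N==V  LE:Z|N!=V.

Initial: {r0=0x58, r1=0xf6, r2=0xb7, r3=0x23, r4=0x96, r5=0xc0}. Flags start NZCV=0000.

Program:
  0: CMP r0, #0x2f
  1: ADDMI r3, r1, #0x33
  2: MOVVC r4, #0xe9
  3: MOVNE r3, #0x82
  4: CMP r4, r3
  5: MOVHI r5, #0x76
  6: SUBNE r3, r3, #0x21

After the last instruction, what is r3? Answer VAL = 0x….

VAL = 0x61

0: ✓ CMP  NZCV=0010
1: · ADDMI
2: ✓ MOVVC  r4←0xe9
3: ✓ MOVNE  r3←0x82
4: ✓ CMP  NZCV=0010
5: ✓ MOVHI  r5←0x76
6: ✓ SUBNE  r3←0x61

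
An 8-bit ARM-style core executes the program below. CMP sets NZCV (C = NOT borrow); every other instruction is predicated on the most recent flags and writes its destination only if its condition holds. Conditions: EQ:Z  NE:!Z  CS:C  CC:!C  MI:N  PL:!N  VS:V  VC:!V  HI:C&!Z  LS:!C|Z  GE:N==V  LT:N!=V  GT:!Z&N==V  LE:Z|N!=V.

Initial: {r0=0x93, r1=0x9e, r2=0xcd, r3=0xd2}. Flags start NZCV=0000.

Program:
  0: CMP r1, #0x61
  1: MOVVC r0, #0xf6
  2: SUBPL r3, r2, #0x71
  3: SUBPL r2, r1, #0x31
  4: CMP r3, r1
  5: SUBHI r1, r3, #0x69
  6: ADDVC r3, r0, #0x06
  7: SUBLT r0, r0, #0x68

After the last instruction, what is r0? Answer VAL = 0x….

[0] flags=0011 → (cmp)
[1] flags=0011 VC?F → skip
[2] flags=0011 PL?T → r3=0x5c
[3] flags=0011 PL?T → r2=0x6d
[4] flags=1001 → (cmp)
[5] flags=1001 HI?F → skip
[6] flags=1001 VC?F → skip
[7] flags=1001 LT?F → skip

VAL = 0x93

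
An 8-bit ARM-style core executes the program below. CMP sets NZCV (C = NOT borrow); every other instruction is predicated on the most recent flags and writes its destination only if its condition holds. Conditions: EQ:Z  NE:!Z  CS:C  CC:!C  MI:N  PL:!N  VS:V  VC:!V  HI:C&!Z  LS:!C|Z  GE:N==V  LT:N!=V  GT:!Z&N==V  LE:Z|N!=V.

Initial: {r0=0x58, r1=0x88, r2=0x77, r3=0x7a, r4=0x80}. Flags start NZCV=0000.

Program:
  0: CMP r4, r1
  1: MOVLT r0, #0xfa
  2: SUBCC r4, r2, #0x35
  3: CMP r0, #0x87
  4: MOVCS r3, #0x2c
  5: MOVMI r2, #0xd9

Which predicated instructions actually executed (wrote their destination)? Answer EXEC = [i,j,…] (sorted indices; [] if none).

[0] flags=1000 → (cmp)
[1] flags=1000 LT?T → r0=0xfa
[2] flags=1000 CC?T → r4=0x42
[3] flags=0010 → (cmp)
[4] flags=0010 CS?T → r3=0x2c
[5] flags=0010 MI?F → skip

EXEC = [1,2,4]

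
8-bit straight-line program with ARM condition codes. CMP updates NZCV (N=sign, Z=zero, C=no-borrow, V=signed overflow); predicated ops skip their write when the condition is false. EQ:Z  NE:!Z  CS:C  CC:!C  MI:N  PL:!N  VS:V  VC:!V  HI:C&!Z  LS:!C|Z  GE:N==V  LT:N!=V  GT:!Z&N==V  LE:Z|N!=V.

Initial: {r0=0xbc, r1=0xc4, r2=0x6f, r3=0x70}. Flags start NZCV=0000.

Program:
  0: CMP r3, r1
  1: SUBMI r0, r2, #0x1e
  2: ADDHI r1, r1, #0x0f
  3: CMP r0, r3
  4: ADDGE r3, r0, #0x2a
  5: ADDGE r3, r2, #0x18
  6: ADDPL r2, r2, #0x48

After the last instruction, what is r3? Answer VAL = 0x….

[0] flags=1001 → (cmp)
[1] flags=1001 MI?T → r0=0x51
[2] flags=1001 HI?F → skip
[3] flags=1000 → (cmp)
[4] flags=1000 GE?F → skip
[5] flags=1000 GE?F → skip
[6] flags=1000 PL?F → skip

VAL = 0x70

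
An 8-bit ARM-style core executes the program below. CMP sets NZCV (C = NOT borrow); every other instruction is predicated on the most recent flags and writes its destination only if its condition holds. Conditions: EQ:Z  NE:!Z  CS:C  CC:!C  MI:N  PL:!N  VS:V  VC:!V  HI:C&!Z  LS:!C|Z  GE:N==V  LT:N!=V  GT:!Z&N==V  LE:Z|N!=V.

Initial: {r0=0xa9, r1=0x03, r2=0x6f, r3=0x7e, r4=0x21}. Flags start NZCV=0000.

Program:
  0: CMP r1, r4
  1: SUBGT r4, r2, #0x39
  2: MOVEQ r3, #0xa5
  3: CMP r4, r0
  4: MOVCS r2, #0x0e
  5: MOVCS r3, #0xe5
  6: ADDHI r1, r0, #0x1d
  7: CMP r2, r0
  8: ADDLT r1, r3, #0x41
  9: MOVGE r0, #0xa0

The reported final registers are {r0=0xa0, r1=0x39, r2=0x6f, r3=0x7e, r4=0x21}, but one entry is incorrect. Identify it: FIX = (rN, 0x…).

FIX = (r1, 0x03)

0: ✓ CMP  NZCV=1000
1: · SUBGT
2: · MOVEQ
3: ✓ CMP  NZCV=0000
4: · MOVCS
5: · MOVCS
6: · ADDHI
7: ✓ CMP  NZCV=1001
8: · ADDLT
9: ✓ MOVGE  r0←0xa0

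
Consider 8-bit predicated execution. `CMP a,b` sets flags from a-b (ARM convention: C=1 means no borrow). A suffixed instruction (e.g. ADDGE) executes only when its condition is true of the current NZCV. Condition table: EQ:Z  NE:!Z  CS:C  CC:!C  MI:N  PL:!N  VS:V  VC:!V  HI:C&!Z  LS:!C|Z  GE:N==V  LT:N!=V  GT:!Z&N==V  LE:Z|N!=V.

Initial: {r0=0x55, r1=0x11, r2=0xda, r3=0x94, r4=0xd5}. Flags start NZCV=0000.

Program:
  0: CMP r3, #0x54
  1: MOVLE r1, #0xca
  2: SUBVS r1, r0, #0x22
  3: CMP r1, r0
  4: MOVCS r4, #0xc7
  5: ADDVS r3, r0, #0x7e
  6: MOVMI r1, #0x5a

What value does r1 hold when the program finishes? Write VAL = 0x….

VAL = 0x5a

[0] flags=0011 → (cmp)
[1] flags=0011 LE?T → r1=0xca
[2] flags=0011 VS?T → r1=0x33
[3] flags=1000 → (cmp)
[4] flags=1000 CS?F → skip
[5] flags=1000 VS?F → skip
[6] flags=1000 MI?T → r1=0x5a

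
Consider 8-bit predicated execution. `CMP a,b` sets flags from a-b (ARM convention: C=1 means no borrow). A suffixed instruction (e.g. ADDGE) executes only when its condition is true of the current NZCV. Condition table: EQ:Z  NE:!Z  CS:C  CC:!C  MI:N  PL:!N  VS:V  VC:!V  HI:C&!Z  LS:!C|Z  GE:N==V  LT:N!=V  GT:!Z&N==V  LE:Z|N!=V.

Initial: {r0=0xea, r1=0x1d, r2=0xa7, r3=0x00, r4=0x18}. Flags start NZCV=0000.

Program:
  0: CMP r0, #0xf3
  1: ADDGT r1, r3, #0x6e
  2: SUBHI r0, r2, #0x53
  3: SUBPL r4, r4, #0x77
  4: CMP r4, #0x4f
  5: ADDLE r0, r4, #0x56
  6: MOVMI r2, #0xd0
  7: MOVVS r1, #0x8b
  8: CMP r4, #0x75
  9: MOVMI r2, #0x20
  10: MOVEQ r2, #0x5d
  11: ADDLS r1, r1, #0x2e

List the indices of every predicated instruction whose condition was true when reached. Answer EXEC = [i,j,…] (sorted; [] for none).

EXEC = [5,6,9,11]

[0] flags=1000 → (cmp)
[1] flags=1000 GT?F → skip
[2] flags=1000 HI?F → skip
[3] flags=1000 PL?F → skip
[4] flags=1000 → (cmp)
[5] flags=1000 LE?T → r0=0x6e
[6] flags=1000 MI?T → r2=0xd0
[7] flags=1000 VS?F → skip
[8] flags=1000 → (cmp)
[9] flags=1000 MI?T → r2=0x20
[10] flags=1000 EQ?F → skip
[11] flags=1000 LS?T → r1=0x4b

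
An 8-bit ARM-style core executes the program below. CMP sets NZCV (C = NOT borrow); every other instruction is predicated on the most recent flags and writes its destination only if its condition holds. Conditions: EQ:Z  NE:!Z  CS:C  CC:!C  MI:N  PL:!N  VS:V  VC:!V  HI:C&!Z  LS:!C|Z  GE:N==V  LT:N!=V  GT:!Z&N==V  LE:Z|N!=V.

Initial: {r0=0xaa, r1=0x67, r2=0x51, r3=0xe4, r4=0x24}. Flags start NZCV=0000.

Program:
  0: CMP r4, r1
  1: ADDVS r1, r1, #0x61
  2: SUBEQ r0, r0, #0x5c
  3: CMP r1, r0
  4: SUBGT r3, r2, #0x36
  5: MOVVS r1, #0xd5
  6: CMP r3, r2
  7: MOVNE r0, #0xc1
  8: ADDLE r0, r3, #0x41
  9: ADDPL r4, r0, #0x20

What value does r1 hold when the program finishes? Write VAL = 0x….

VAL = 0xd5

[0] flags=1000 → (cmp)
[1] flags=1000 VS?F → skip
[2] flags=1000 EQ?F → skip
[3] flags=1001 → (cmp)
[4] flags=1001 GT?T → r3=0x1b
[5] flags=1001 VS?T → r1=0xd5
[6] flags=1000 → (cmp)
[7] flags=1000 NE?T → r0=0xc1
[8] flags=1000 LE?T → r0=0x5c
[9] flags=1000 PL?F → skip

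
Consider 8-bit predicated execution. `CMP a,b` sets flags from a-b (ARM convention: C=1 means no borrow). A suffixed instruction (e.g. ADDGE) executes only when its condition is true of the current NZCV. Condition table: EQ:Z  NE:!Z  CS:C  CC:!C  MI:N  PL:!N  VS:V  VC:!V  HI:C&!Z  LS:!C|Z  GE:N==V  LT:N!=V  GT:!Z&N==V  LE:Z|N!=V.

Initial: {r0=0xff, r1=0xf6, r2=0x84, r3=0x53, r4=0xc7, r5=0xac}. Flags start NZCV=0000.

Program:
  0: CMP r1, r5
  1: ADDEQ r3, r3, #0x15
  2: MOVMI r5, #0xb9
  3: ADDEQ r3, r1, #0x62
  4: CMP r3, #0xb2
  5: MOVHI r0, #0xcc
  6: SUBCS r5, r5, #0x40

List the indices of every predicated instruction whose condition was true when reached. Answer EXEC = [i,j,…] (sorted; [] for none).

EXEC = []

0: ✓ CMP  NZCV=0010
1: · ADDEQ
2: · MOVMI
3: · ADDEQ
4: ✓ CMP  NZCV=1001
5: · MOVHI
6: · SUBCS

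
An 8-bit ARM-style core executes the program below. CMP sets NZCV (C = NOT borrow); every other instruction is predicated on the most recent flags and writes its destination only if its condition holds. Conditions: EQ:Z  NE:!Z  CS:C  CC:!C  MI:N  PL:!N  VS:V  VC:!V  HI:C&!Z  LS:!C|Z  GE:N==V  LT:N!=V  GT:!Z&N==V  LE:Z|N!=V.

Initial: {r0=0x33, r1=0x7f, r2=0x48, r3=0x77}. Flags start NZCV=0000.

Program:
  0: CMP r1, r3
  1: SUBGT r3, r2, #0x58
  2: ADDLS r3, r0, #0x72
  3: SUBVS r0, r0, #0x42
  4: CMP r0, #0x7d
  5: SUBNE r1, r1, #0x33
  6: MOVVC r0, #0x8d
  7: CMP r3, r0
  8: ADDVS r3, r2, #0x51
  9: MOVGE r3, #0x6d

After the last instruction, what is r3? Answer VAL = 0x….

0: ✓ CMP  NZCV=0010
1: ✓ SUBGT  r3←0xf0
2: · ADDLS
3: · SUBVS
4: ✓ CMP  NZCV=1000
5: ✓ SUBNE  r1←0x4c
6: ✓ MOVVC  r0←0x8d
7: ✓ CMP  NZCV=0010
8: · ADDVS
9: ✓ MOVGE  r3←0x6d

VAL = 0x6d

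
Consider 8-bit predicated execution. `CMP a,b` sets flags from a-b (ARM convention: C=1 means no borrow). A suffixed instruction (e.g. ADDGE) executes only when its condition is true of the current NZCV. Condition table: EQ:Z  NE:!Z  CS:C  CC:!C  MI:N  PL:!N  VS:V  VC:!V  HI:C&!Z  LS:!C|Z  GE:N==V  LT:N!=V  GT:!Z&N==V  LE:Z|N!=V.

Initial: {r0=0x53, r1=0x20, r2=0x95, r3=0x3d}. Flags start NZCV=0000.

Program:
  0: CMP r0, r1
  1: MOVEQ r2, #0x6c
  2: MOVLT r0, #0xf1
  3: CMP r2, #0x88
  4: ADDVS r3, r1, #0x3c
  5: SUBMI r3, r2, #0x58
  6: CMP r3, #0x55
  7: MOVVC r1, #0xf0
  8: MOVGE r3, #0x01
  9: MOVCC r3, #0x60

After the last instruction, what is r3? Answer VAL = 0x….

0: ✓ CMP  NZCV=0010
1: · MOVEQ
2: · MOVLT
3: ✓ CMP  NZCV=0010
4: · ADDVS
5: · SUBMI
6: ✓ CMP  NZCV=1000
7: ✓ MOVVC  r1←0xf0
8: · MOVGE
9: ✓ MOVCC  r3←0x60

VAL = 0x60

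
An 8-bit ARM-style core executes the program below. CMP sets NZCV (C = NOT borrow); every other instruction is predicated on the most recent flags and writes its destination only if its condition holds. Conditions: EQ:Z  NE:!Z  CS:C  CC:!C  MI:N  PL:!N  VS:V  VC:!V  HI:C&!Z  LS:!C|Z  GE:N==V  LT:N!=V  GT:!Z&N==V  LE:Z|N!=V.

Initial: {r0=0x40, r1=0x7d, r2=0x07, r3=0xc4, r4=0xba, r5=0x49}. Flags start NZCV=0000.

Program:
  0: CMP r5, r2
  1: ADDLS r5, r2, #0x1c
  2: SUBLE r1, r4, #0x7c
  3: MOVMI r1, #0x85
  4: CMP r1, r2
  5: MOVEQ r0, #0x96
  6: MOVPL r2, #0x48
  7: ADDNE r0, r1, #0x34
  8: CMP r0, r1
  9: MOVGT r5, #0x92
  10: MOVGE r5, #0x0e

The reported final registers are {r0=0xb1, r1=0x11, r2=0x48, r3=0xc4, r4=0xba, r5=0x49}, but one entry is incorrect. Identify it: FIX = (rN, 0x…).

[0] flags=0010 → (cmp)
[1] flags=0010 LS?F → skip
[2] flags=0010 LE?F → skip
[3] flags=0010 MI?F → skip
[4] flags=0010 → (cmp)
[5] flags=0010 EQ?F → skip
[6] flags=0010 PL?T → r2=0x48
[7] flags=0010 NE?T → r0=0xb1
[8] flags=0011 → (cmp)
[9] flags=0011 GT?F → skip
[10] flags=0011 GE?F → skip

FIX = (r1, 0x7d)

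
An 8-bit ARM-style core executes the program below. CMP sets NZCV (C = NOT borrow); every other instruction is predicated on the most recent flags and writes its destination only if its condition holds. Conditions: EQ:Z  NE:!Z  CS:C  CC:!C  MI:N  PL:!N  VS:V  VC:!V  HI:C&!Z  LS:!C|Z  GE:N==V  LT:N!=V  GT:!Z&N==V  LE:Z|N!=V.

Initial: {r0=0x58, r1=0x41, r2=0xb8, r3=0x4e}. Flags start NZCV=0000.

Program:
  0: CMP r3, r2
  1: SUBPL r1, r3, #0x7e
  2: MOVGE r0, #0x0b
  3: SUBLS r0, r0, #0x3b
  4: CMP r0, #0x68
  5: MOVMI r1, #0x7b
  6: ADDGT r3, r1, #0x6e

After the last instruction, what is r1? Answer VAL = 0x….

0: ✓ CMP  NZCV=1001
1: · SUBPL
2: ✓ MOVGE  r0←0x0b
3: ✓ SUBLS  r0←0xd0
4: ✓ CMP  NZCV=0011
5: · MOVMI
6: · ADDGT

VAL = 0x41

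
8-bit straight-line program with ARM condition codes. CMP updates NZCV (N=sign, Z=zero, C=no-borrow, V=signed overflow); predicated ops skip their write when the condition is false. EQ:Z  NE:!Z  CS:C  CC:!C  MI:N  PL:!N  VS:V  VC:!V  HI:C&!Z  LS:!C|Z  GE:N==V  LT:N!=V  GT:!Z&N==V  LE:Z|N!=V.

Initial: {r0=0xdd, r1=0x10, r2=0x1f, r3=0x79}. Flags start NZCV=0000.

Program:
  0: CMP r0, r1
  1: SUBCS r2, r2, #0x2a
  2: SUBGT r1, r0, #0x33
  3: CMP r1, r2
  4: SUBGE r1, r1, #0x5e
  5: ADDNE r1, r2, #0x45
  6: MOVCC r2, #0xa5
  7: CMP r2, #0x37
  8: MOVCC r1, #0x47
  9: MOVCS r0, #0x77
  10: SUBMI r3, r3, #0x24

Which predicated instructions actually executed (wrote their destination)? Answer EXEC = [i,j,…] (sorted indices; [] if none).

EXEC = [1,4,5,6,9]

[0] flags=1010 → (cmp)
[1] flags=1010 CS?T → r2=0xf5
[2] flags=1010 GT?F → skip
[3] flags=0000 → (cmp)
[4] flags=0000 GE?T → r1=0xb2
[5] flags=0000 NE?T → r1=0x3a
[6] flags=0000 CC?T → r2=0xa5
[7] flags=0011 → (cmp)
[8] flags=0011 CC?F → skip
[9] flags=0011 CS?T → r0=0x77
[10] flags=0011 MI?F → skip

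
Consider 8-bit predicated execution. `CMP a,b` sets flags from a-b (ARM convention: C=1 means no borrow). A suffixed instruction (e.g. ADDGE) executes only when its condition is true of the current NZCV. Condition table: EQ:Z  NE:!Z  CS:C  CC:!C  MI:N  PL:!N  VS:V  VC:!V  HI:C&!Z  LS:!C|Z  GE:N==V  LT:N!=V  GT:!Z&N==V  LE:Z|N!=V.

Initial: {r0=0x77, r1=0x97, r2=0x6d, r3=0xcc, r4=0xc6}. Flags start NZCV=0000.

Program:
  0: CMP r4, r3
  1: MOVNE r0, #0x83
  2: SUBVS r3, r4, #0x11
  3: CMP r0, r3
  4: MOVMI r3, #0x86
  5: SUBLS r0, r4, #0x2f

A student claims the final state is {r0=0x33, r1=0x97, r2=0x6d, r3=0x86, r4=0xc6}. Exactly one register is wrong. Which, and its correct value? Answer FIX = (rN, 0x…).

[0] flags=1000 → (cmp)
[1] flags=1000 NE?T → r0=0x83
[2] flags=1000 VS?F → skip
[3] flags=1000 → (cmp)
[4] flags=1000 MI?T → r3=0x86
[5] flags=1000 LS?T → r0=0x97

FIX = (r0, 0x97)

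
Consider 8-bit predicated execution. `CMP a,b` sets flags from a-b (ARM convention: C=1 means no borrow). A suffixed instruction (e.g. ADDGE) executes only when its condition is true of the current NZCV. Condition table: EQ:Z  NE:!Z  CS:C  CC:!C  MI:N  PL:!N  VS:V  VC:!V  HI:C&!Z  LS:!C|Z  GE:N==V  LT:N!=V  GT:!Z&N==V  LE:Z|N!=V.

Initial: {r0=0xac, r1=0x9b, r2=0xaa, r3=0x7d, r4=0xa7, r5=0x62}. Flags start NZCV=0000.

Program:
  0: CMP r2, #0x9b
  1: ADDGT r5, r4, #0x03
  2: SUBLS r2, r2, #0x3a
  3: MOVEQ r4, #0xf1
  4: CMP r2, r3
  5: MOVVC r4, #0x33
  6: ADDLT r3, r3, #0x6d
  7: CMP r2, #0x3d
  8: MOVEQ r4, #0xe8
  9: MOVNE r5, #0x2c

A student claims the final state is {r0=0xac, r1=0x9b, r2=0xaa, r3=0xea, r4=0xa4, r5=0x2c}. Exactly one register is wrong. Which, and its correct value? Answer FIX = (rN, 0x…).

FIX = (r4, 0xa7)

0: ✓ CMP  NZCV=0010
1: ✓ ADDGT  r5←0xaa
2: · SUBLS
3: · MOVEQ
4: ✓ CMP  NZCV=0011
5: · MOVVC
6: ✓ ADDLT  r3←0xea
7: ✓ CMP  NZCV=0011
8: · MOVEQ
9: ✓ MOVNE  r5←0x2c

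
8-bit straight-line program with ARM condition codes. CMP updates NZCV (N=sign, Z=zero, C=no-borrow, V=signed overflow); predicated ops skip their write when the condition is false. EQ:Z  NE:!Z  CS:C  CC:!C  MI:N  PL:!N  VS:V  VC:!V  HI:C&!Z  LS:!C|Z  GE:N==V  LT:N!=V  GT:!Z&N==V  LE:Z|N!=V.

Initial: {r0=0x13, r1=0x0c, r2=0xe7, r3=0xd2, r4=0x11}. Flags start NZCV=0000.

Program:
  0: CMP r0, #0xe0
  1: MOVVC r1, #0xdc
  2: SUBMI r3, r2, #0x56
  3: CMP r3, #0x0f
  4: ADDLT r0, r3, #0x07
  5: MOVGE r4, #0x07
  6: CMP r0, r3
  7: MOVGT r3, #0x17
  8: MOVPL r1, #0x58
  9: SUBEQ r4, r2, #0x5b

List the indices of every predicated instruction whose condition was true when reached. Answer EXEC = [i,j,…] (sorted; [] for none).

EXEC = [1,4,7,8]

[0] flags=0000 → (cmp)
[1] flags=0000 VC?T → r1=0xdc
[2] flags=0000 MI?F → skip
[3] flags=1010 → (cmp)
[4] flags=1010 LT?T → r0=0xd9
[5] flags=1010 GE?F → skip
[6] flags=0010 → (cmp)
[7] flags=0010 GT?T → r3=0x17
[8] flags=0010 PL?T → r1=0x58
[9] flags=0010 EQ?F → skip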